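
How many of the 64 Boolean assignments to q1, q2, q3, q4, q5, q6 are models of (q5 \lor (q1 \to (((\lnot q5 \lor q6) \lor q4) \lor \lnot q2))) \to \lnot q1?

Initial set: {((q5 \lor (q1 \to (((\lnot q5 \lor q6) \lor q4) \lor \lnot q2))) \to \lnot q1)}.
((q5 \lor (q1 \to (((\lnot q5 \lor q6) \lor q4) \lor \lnot q2))) \to \lnot q1): β-rule — branch into \lnot (q5 \lor (q1 \to (((\lnot q5 \lor q6) \lor q4) \lor \lnot q2)))  //  \lnot q1.
  branch 1 (add \lnot (q5 \lor (q1 \to (((\lnot q5 \lor q6) \lor q4) \lor \lnot q2)))):
    \lnot (q5 \lor (q1 \to (((\lnot q5 \lor q6) \lor q4) \lor \lnot q2))): α-rule — add \lnot q5, \lnot (q1 \to (((\lnot q5 \lor q6) \lor q4) \lor \lnot q2)).
    \lnot (q1 \to (((\lnot q5 \lor q6) \lor q4) \lor \lnot q2)): α-rule — add q1, \lnot (((\lnot q5 \lor q6) \lor q4) \lor \lnot q2).
    \lnot (((\lnot q5 \lor q6) \lor q4) \lor \lnot q2): α-rule — add \lnot ((\lnot q5 \lor q6) \lor q4), \lnot \lnot q2.
    \lnot ((\lnot q5 \lor q6) \lor q4): α-rule — add \lnot (\lnot q5 \lor q6), \lnot q4.
    \lnot (\lnot q5 \lor q6): α-rule — add \lnot \lnot q5, \lnot q6.
    × closes — contains both q5 and \lnot q5.
  branch 2 (add \lnot q1):
    ○ open, literals {q1=false}.
1 branch closed, 1 open.
Each open branch fixes some atoms; the unmentioned ones are free. Counting distinct full assignments: branch {q1=false} (q2, q3, q4, q5, q6) contributes 32 new. Total: 32.

32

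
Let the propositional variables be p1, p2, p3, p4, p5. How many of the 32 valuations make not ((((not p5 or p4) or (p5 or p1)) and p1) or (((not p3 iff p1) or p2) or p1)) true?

Initial set: {not ((((not p5 or p4) or (p5 or p1)) and p1) or (((not p3 iff p1) or p2) or p1))}.
not ((((not p5 or p4) or (p5 or p1)) and p1) or (((not p3 iff p1) or p2) or p1)): α-rule — add not (((not p5 or p4) or (p5 or p1)) and p1), not (((not p3 iff p1) or p2) or p1).
not (((not p3 iff p1) or p2) or p1): α-rule — add not ((not p3 iff p1) or p2), not p1.
not ((not p3 iff p1) or p2): α-rule — add not (not p3 iff p1), not p2.
not (((not p5 or p4) or (p5 or p1)) and p1): β-rule — branch into not ((not p5 or p4) or (p5 or p1))  //  not p1.
  branch 1 (add not ((not p5 or p4) or (p5 or p1))):
    not ((not p5 or p4) or (p5 or p1)): α-rule — add not (not p5 or p4), not (p5 or p1).
    not (not p5 or p4): α-rule — add not not p5, not p4.
    not (p5 or p1): α-rule — add not p5, not p1.
    × closes — contains both p5 and not p5.
  branch 2 (add not p1):
    not (not p3 iff p1): β-rule — branch into not p3, not p1  //  not not p3, p1.
      branch 2.1 (add not p3, not p1):
        ○ open, literals {p1=false, p2=false, p3=false}.
      branch 2.2 (add not not p3, p1):
        × closes — contains both p1 and not p1.
2 branches closed, 1 open.
Each open branch fixes some atoms; the unmentioned ones are free. Counting distinct full assignments: branch {p1=false, p2=false, p3=false} (p4, p5) contributes 4 new. Total: 4.

4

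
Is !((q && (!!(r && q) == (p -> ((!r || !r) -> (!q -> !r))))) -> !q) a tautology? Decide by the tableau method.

Assume the negation and expand:
Initial set: {!!((q && (!!(r && q) == (p -> ((!r || !r) -> (!q -> !r))))) -> !q)}.
!!((q && (!!(r && q) == (p -> ((!r || !r) -> (!q -> !r))))) -> !q): β-rule — branch into !(q && (!!(r && q) == (p -> ((!r || !r) -> (!q -> !r)))))  //  !q.
  branch 1 (add !(q && (!!(r && q) == (p -> ((!r || !r) -> (!q -> !r)))))):
    !(q && (!!(r && q) == (p -> ((!r || !r) -> (!q -> !r))))): β-rule — branch into !q  //  !(!!(r && q) == (p -> ((!r || !r) -> (!q -> !r)))).
      branch 1.1 (add !q):
        ○ open, literals {q=false}.
      branch 1.2 (add !(!!(r && q) == (p -> ((!r || !r) -> (!q -> !r))))):
        !(!!(r && q) == (p -> ((!r || !r) -> (!q -> !r)))): β-rule — branch into !!(r && q), !(p -> ((!r || !r) -> (!q -> !r)))  //  !!!(r && q), (p -> ((!r || !r) -> (!q -> !r))).
          branch 1.2.1 (add !!(r && q), !(p -> ((!r || !r) -> (!q -> !r)))):
            !!(r && q): drop double negation, giving (r && q).
            !(p -> ((!r || !r) -> (!q -> !r))): α-rule — add p, !((!r || !r) -> (!q -> !r)).
            (r && q): α-rule — add r, q.
            !((!r || !r) -> (!q -> !r)): α-rule — add (!r || !r), !(!q -> !r).
            !(!q -> !r): α-rule — add !q, !!r.
            × closes — contains both q and !q.
          branch 1.2.2 (add !!!(r && q), (p -> ((!r || !r) -> (!q -> !r)))):
            !!!(r && q): drop double negation, giving !(r && q).
            (p -> ((!r || !r) -> (!q -> !r))): β-rule — branch into !p  //  ((!r || !r) -> (!q -> !r)).
              branch 1.2.2.1 (add !p):
                !(r && q): β-rule — branch into !r  //  !q.
                  branch 1.2.2.1.1 (add !r):
                    ○ open, literals {p=false, r=false}.
                  branch 1.2.2.1.2 (add !q):
                    ○ open, literals {p=false, q=false}.
              branch 1.2.2.2 (add ((!r || !r) -> (!q -> !r))):
                !(r && q): β-rule — branch into !r  //  !q.
                  branch 1.2.2.2.1 (add !r):
                    ((!r || !r) -> (!q -> !r)): β-rule — branch into !(!r || !r)  //  (!q -> !r).
                      branch 1.2.2.2.1.1 (add !(!r || !r)):
                        !(!r || !r): α-rule — add !!r, !!r.
                        × closes — contains both r and !r.
                      branch 1.2.2.2.1.2 (add (!q -> !r)):
                        (!q -> !r): β-rule — branch into !!q  //  !r.
                          branch 1.2.2.2.1.2.1 (add !!q):
                            ○ open, literals {q=true, r=false}.
                          branch 1.2.2.2.1.2.2 (add !r):
                            ○ open, literals {r=false}.
                  branch 1.2.2.2.2 (add !q):
                    ((!r || !r) -> (!q -> !r)): β-rule — branch into !(!r || !r)  //  (!q -> !r).
                      branch 1.2.2.2.2.1 (add !(!r || !r)):
                        !(!r || !r): α-rule — add !!r, !!r.
                        ○ open, literals {q=false, r=true}.
                      branch 1.2.2.2.2.2 (add (!q -> !r)):
                        (!q -> !r): β-rule — branch into !!q  //  !r.
                          branch 1.2.2.2.2.2.1 (add !!q):
                            × closes — contains both q and !q.
                          branch 1.2.2.2.2.2.2 (add !r):
                            ○ open, literals {q=false, r=false}.
  branch 2 (add !q):
    ○ open, literals {q=false}.
3 branches closed, 8 open.
An open branch gives a countermodel: q=false (unmentioned atoms arbitrary); under it the original formula is false.

Not valid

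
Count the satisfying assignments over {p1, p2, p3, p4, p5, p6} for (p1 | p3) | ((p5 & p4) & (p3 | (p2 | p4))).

Initial set: {((p1 | p3) | ((p5 & p4) & (p3 | (p2 | p4))))}.
((p1 | p3) | ((p5 & p4) & (p3 | (p2 | p4)))): β-rule — branch into (p1 | p3)  //  ((p5 & p4) & (p3 | (p2 | p4))).
  branch 1 (add (p1 | p3)):
    (p1 | p3): β-rule — branch into p1  //  p3.
      branch 1.1 (add p1):
        ○ open, literals {p1=T}.
      branch 1.2 (add p3):
        ○ open, literals {p3=T}.
  branch 2 (add ((p5 & p4) & (p3 | (p2 | p4)))):
    ((p5 & p4) & (p3 | (p2 | p4))): α-rule — add (p5 & p4), (p3 | (p2 | p4)).
    (p5 & p4): α-rule — add p5, p4.
    (p3 | (p2 | p4)): β-rule — branch into p3  //  (p2 | p4).
      branch 2.1 (add p3):
        ○ open, literals {p3=T, p4=T, p5=T}.
      branch 2.2 (add (p2 | p4)):
        (p2 | p4): β-rule — branch into p2  //  p4.
          branch 2.2.1 (add p2):
            ○ open, literals {p2=T, p4=T, p5=T}.
          branch 2.2.2 (add p4):
            ○ open, literals {p4=T, p5=T}.
0 branches closed, 5 open.
Each open branch fixes some atoms; the unmentioned ones are free. Counting distinct full assignments: branch {p1=T} (p2, p3, p4, p5, p6) contributes 32 new; branch {p3=T} (p1, p2, p4, p5, p6) contributes 16 new; branch {p3=T, p4=T, p5=T} (p1, p2, p6) contributes 0 new; branch {p2=T, p4=T, p5=T} (p1, p3, p6) contributes 2 new; branch {p4=T, p5=T} (p1, p2, p3, p6) contributes 2 new. Total: 52.

52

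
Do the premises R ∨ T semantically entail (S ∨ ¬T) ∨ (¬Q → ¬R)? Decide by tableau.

No

Initial set: {(R ∨ T); ¬((S ∨ ¬T) ∨ (¬Q → ¬R))}.
¬((S ∨ ¬T) ∨ (¬Q → ¬R)): α-rule — add ¬(S ∨ ¬T), ¬(¬Q → ¬R).
¬(S ∨ ¬T): α-rule — add ¬S, ¬¬T.
¬(¬Q → ¬R): α-rule — add ¬Q, ¬¬R.
(R ∨ T): β-rule — branch into R  //  T.
  branch 1 (add R):
    ○ open, literals {Q=0, R=1, S=0, T=1}.
  branch 2 (add T):
    ○ open, literals {Q=0, R=1, S=0, T=1}.
0 branches closed, 2 open.
An open branch gives a countermodel: Q=0, R=1, S=0, T=1 (unmentioned atoms arbitrary); the premises hold there but the conclusion fails.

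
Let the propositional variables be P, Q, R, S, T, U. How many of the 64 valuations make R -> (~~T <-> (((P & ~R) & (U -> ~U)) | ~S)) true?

Initial set: {(R -> (~~T <-> (((P & ~R) & (U -> ~U)) | ~S)))}.
(R -> (~~T <-> (((P & ~R) & (U -> ~U)) | ~S))): β-rule — branch into ~R  //  (~~T <-> (((P & ~R) & (U -> ~U)) | ~S)).
  branch 1 (add ~R):
    ○ open, literals {R=F}.
  branch 2 (add (~~T <-> (((P & ~R) & (U -> ~U)) | ~S))):
    (~~T <-> (((P & ~R) & (U -> ~U)) | ~S)): β-rule — branch into ~~T, (((P & ~R) & (U -> ~U)) | ~S)  //  ~~~T, ~(((P & ~R) & (U -> ~U)) | ~S).
      branch 2.1 (add ~~T, (((P & ~R) & (U -> ~U)) | ~S)):
        ~~T: drop double negation, giving T.
        (((P & ~R) & (U -> ~U)) | ~S): β-rule — branch into ((P & ~R) & (U -> ~U))  //  ~S.
          branch 2.1.1 (add ((P & ~R) & (U -> ~U))):
            ((P & ~R) & (U -> ~U)): α-rule — add (P & ~R), (U -> ~U).
            (P & ~R): α-rule — add P, ~R.
            (U -> ~U): β-rule — branch into ~U  //  ~U.
              branch 2.1.1.1 (add ~U):
                ○ open, literals {P=T, R=F, T=T, U=F}.
              branch 2.1.1.2 (add ~U):
                ○ open, literals {P=T, R=F, T=T, U=F}.
          branch 2.1.2 (add ~S):
            ○ open, literals {S=F, T=T}.
      branch 2.2 (add ~~~T, ~(((P & ~R) & (U -> ~U)) | ~S)):
        ~~~T: drop double negation, giving ~T.
        ~(((P & ~R) & (U -> ~U)) | ~S): α-rule — add ~((P & ~R) & (U -> ~U)), ~~S.
        ~((P & ~R) & (U -> ~U)): β-rule — branch into ~(P & ~R)  //  ~(U -> ~U).
          branch 2.2.1 (add ~(P & ~R)):
            ~(P & ~R): β-rule — branch into ~P  //  ~~R.
              branch 2.2.1.1 (add ~P):
                ○ open, literals {P=F, S=T, T=F}.
              branch 2.2.1.2 (add ~~R):
                ○ open, literals {R=T, S=T, T=F}.
          branch 2.2.2 (add ~(U -> ~U)):
            ~(U -> ~U): α-rule — add U, ~~U.
            ○ open, literals {S=T, T=F, U=T}.
0 branches closed, 7 open.
Each open branch fixes some atoms; the unmentioned ones are free. Counting distinct full assignments: branch {R=F} (P, Q, S, T, U) contributes 32 new; branch {P=T, R=F, T=T, U=F} (Q, S) contributes 0 new; branch {P=T, R=F, T=T, U=F} (Q, S) contributes 0 new; branch {S=F, T=T} (P, Q, R, U) contributes 8 new; branch {P=F, S=T, T=F} (Q, R, U) contributes 4 new; branch {R=T, S=T, T=F} (P, Q, U) contributes 4 new; branch {S=T, T=F, U=T} (P, Q, R) contributes 0 new. Total: 48.

48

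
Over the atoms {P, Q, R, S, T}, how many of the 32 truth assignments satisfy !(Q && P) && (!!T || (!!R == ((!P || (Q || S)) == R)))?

Initial set: {(!(Q && P) && (!!T || (!!R == ((!P || (Q || S)) == R))))}.
(!(Q && P) && (!!T || (!!R == ((!P || (Q || S)) == R)))): α-rule — add !(Q && P), (!!T || (!!R == ((!P || (Q || S)) == R))).
!(Q && P): β-rule — branch into !Q  //  !P.
  branch 1 (add !Q):
    (!!T || (!!R == ((!P || (Q || S)) == R))): β-rule — branch into !!T  //  (!!R == ((!P || (Q || S)) == R)).
      branch 1.1 (add !!T):
        !!T: drop double negation, giving T.
        ○ open, literals {Q=false, T=true}.
      branch 1.2 (add (!!R == ((!P || (Q || S)) == R))):
        (!!R == ((!P || (Q || S)) == R)): β-rule — branch into !!R, ((!P || (Q || S)) == R)  //  !!!R, !((!P || (Q || S)) == R).
          branch 1.2.1 (add !!R, ((!P || (Q || S)) == R)):
            !!R: drop double negation, giving R.
            ((!P || (Q || S)) == R): β-rule — branch into (!P || (Q || S)), R  //  !(!P || (Q || S)), !R.
              branch 1.2.1.1 (add (!P || (Q || S)), R):
                (!P || (Q || S)): β-rule — branch into !P  //  (Q || S).
                  branch 1.2.1.1.1 (add !P):
                    ○ open, literals {P=false, Q=false, R=true}.
                  branch 1.2.1.1.2 (add (Q || S)):
                    (Q || S): β-rule — branch into Q  //  S.
                      branch 1.2.1.1.2.1 (add Q):
                        × closes — contains both Q and !Q.
                      branch 1.2.1.1.2.2 (add S):
                        ○ open, literals {Q=false, R=true, S=true}.
              branch 1.2.1.2 (add !(!P || (Q || S)), !R):
                × closes — contains both R and !R.
          branch 1.2.2 (add !!!R, !((!P || (Q || S)) == R)):
            !!!R: drop double negation, giving !R.
            !((!P || (Q || S)) == R): β-rule — branch into (!P || (Q || S)), !R  //  !(!P || (Q || S)), R.
              branch 1.2.2.1 (add (!P || (Q || S)), !R):
                (!P || (Q || S)): β-rule — branch into !P  //  (Q || S).
                  branch 1.2.2.1.1 (add !P):
                    ○ open, literals {P=false, Q=false, R=false}.
                  branch 1.2.2.1.2 (add (Q || S)):
                    (Q || S): β-rule — branch into Q  //  S.
                      branch 1.2.2.1.2.1 (add Q):
                        × closes — contains both Q and !Q.
                      branch 1.2.2.1.2.2 (add S):
                        ○ open, literals {Q=false, R=false, S=true}.
              branch 1.2.2.2 (add !(!P || (Q || S)), R):
                × closes — contains both R and !R.
  branch 2 (add !P):
    (!!T || (!!R == ((!P || (Q || S)) == R))): β-rule — branch into !!T  //  (!!R == ((!P || (Q || S)) == R)).
      branch 2.1 (add !!T):
        !!T: drop double negation, giving T.
        ○ open, literals {P=false, T=true}.
      branch 2.2 (add (!!R == ((!P || (Q || S)) == R))):
        (!!R == ((!P || (Q || S)) == R)): β-rule — branch into !!R, ((!P || (Q || S)) == R)  //  !!!R, !((!P || (Q || S)) == R).
          branch 2.2.1 (add !!R, ((!P || (Q || S)) == R)):
            !!R: drop double negation, giving R.
            ((!P || (Q || S)) == R): β-rule — branch into (!P || (Q || S)), R  //  !(!P || (Q || S)), !R.
              branch 2.2.1.1 (add (!P || (Q || S)), R):
                (!P || (Q || S)): β-rule — branch into !P  //  (Q || S).
                  branch 2.2.1.1.1 (add !P):
                    ○ open, literals {P=false, R=true}.
                  branch 2.2.1.1.2 (add (Q || S)):
                    (Q || S): β-rule — branch into Q  //  S.
                      branch 2.2.1.1.2.1 (add Q):
                        ○ open, literals {P=false, Q=true, R=true}.
                      branch 2.2.1.1.2.2 (add S):
                        ○ open, literals {P=false, R=true, S=true}.
              branch 2.2.1.2 (add !(!P || (Q || S)), !R):
                × closes — contains both R and !R.
          branch 2.2.2 (add !!!R, !((!P || (Q || S)) == R)):
            !!!R: drop double negation, giving !R.
            !((!P || (Q || S)) == R): β-rule — branch into (!P || (Q || S)), !R  //  !(!P || (Q || S)), R.
              branch 2.2.2.1 (add (!P || (Q || S)), !R):
                (!P || (Q || S)): β-rule — branch into !P  //  (Q || S).
                  branch 2.2.2.1.1 (add !P):
                    ○ open, literals {P=false, R=false}.
                  branch 2.2.2.1.2 (add (Q || S)):
                    (Q || S): β-rule — branch into Q  //  S.
                      branch 2.2.2.1.2.1 (add Q):
                        ○ open, literals {P=false, Q=true, R=false}.
                      branch 2.2.2.1.2.2 (add S):
                        ○ open, literals {P=false, R=false, S=true}.
              branch 2.2.2.2 (add !(!P || (Q || S)), R):
                × closes — contains both R and !R.
6 branches closed, 12 open.
Each open branch fixes some atoms; the unmentioned ones are free. Counting distinct full assignments: branch {Q=false, T=true} (P, R, S) contributes 8 new; branch {P=false, Q=false, R=true} (S, T) contributes 2 new; branch {Q=false, R=true, S=true} (P, T) contributes 1 new; branch {P=false, Q=false, R=false} (S, T) contributes 2 new; branch {Q=false, R=false, S=true} (P, T) contributes 1 new; branch {P=false, T=true} (Q, R, S) contributes 4 new; branch {P=false, R=true} (Q, S, T) contributes 2 new; branch {P=false, Q=true, R=true} (S, T) contributes 0 new; branch {P=false, R=true, S=true} (Q, T) contributes 0 new; branch {P=false, R=false} (Q, S, T) contributes 2 new; branch {P=false, Q=true, R=false} (S, T) contributes 0 new; branch {P=false, R=false, S=true} (Q, T) contributes 0 new. Total: 22.

22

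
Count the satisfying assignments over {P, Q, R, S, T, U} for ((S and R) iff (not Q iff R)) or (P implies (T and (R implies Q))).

Initial set: {T (((S and R) iff (not Q iff R)) or (P implies (T and (R implies Q))))}.
T (((S and R) iff (not Q iff R)) or (P implies (T and (R implies Q)))): β-rule — branch into T ((S and R) iff (not Q iff R))  //  T (P implies (T and (R implies Q))).
  branch 1 (add T ((S and R) iff (not Q iff R))):
    T ((S and R) iff (not Q iff R)): β-rule — branch into T (S and R), T (not Q iff R)  //  F (S and R), F (not Q iff R).
      branch 1.1 (add T (S and R), T (not Q iff R)):
        T (S and R): α-rule — add T S, T R.
        T (not Q iff R): β-rule — branch into T not Q, T R  //  F not Q, F R.
          branch 1.1.1 (add T not Q, T R):
            ○ open, literals {Q=0, R=1, S=1}.
          branch 1.1.2 (add F not Q, F R):
            × closes — contains both R and not R.
      branch 1.2 (add F (S and R), F (not Q iff R)):
        F (S and R): β-rule — branch into F S  //  F R.
          branch 1.2.1 (add F S):
            F (not Q iff R): β-rule — branch into T not Q, F R  //  F not Q, T R.
              branch 1.2.1.1 (add T not Q, F R):
                ○ open, literals {Q=0, R=0, S=0}.
              branch 1.2.1.2 (add F not Q, T R):
                ○ open, literals {Q=1, R=1, S=0}.
          branch 1.2.2 (add F R):
            F (not Q iff R): β-rule — branch into T not Q, F R  //  F not Q, T R.
              branch 1.2.2.1 (add T not Q, F R):
                ○ open, literals {Q=0, R=0}.
              branch 1.2.2.2 (add F not Q, T R):
                × closes — contains both R and not R.
  branch 2 (add T (P implies (T and (R implies Q)))):
    T (P implies (T and (R implies Q))): β-rule — branch into F P  //  T (T and (R implies Q)).
      branch 2.1 (add F P):
        ○ open, literals {P=0}.
      branch 2.2 (add T (T and (R implies Q))):
        T (T and (R implies Q)): α-rule — add T T, T (R implies Q).
        T (R implies Q): β-rule — branch into F R  //  T Q.
          branch 2.2.1 (add F R):
            ○ open, literals {R=0, T=1}.
          branch 2.2.2 (add T Q):
            ○ open, literals {Q=1, T=1}.
2 branches closed, 7 open.
Each open branch fixes some atoms; the unmentioned ones are free. Counting distinct full assignments: branch {Q=0, R=1, S=1} (P, T, U) contributes 8 new; branch {Q=0, R=0, S=0} (P, T, U) contributes 8 new; branch {Q=1, R=1, S=0} (P, T, U) contributes 8 new; branch {Q=0, R=0} (P, S, T, U) contributes 8 new; branch {P=0} (Q, R, S, T, U) contributes 16 new; branch {R=0, T=1} (P, Q, S, U) contributes 4 new; branch {Q=1, T=1} (P, R, S, U) contributes 2 new. Total: 54.

54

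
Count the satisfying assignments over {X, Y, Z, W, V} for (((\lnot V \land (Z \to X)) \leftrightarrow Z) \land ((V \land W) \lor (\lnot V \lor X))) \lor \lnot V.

22

Initial set: {((((\lnot V \land (Z \to X)) \leftrightarrow Z) \land ((V \land W) \lor (\lnot V \lor X))) \lor \lnot V)}.
((((\lnot V \land (Z \to X)) \leftrightarrow Z) \land ((V \land W) \lor (\lnot V \lor X))) \lor \lnot V): β-rule — branch into (((\lnot V \land (Z \to X)) \leftrightarrow Z) \land ((V \land W) \lor (\lnot V \lor X)))  //  \lnot V.
  branch 1 (add (((\lnot V \land (Z \to X)) \leftrightarrow Z) \land ((V \land W) \lor (\lnot V \lor X)))):
    (((\lnot V \land (Z \to X)) \leftrightarrow Z) \land ((V \land W) \lor (\lnot V \lor X))): α-rule — add ((\lnot V \land (Z \to X)) \leftrightarrow Z), ((V \land W) \lor (\lnot V \lor X)).
    ((\lnot V \land (Z \to X)) \leftrightarrow Z): β-rule — branch into (\lnot V \land (Z \to X)), Z  //  \lnot (\lnot V \land (Z \to X)), \lnot Z.
      branch 1.1 (add (\lnot V \land (Z \to X)), Z):
        (\lnot V \land (Z \to X)): α-rule — add \lnot V, (Z \to X).
        ((V \land W) \lor (\lnot V \lor X)): β-rule — branch into (V \land W)  //  (\lnot V \lor X).
          branch 1.1.1 (add (V \land W)):
            (V \land W): α-rule — add V, W.
            × closes — contains both V and \lnot V.
          branch 1.1.2 (add (\lnot V \lor X)):
            (Z \to X): β-rule — branch into \lnot Z  //  X.
              branch 1.1.2.1 (add \lnot Z):
                × closes — contains both Z and \lnot Z.
              branch 1.1.2.2 (add X):
                (\lnot V \lor X): β-rule — branch into \lnot V  //  X.
                  branch 1.1.2.2.1 (add \lnot V):
                    ○ open, literals {V=0, X=1, Z=1}.
                  branch 1.1.2.2.2 (add X):
                    ○ open, literals {V=0, X=1, Z=1}.
      branch 1.2 (add \lnot (\lnot V \land (Z \to X)), \lnot Z):
        ((V \land W) \lor (\lnot V \lor X)): β-rule — branch into (V \land W)  //  (\lnot V \lor X).
          branch 1.2.1 (add (V \land W)):
            (V \land W): α-rule — add V, W.
            \lnot (\lnot V \land (Z \to X)): β-rule — branch into \lnot \lnot V  //  \lnot (Z \to X).
              branch 1.2.1.1 (add \lnot \lnot V):
                ○ open, literals {V=1, W=1, Z=0}.
              branch 1.2.1.2 (add \lnot (Z \to X)):
                \lnot (Z \to X): α-rule — add Z, \lnot X.
                × closes — contains both Z and \lnot Z.
          branch 1.2.2 (add (\lnot V \lor X)):
            \lnot (\lnot V \land (Z \to X)): β-rule — branch into \lnot \lnot V  //  \lnot (Z \to X).
              branch 1.2.2.1 (add \lnot \lnot V):
                (\lnot V \lor X): β-rule — branch into \lnot V  //  X.
                  branch 1.2.2.1.1 (add \lnot V):
                    × closes — contains both V and \lnot V.
                  branch 1.2.2.1.2 (add X):
                    ○ open, literals {V=1, X=1, Z=0}.
              branch 1.2.2.2 (add \lnot (Z \to X)):
                \lnot (Z \to X): α-rule — add Z, \lnot X.
                × closes — contains both Z and \lnot Z.
  branch 2 (add \lnot V):
    ○ open, literals {V=0}.
5 branches closed, 5 open.
Each open branch fixes some atoms; the unmentioned ones are free. Counting distinct full assignments: branch {V=0, X=1, Z=1} (Y, W) contributes 4 new; branch {V=0, X=1, Z=1} (Y, W) contributes 0 new; branch {V=1, W=1, Z=0} (X, Y) contributes 4 new; branch {V=1, X=1, Z=0} (Y, W) contributes 2 new; branch {V=0} (X, Y, Z, W) contributes 12 new. Total: 22.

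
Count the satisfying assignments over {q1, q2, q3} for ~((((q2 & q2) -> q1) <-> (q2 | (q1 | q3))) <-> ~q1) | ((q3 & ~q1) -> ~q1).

Initial set: {T (~((((q2 & q2) -> q1) <-> (q2 | (q1 | q3))) <-> ~q1) | ((q3 & ~q1) -> ~q1))}.
T (~((((q2 & q2) -> q1) <-> (q2 | (q1 | q3))) <-> ~q1) | ((q3 & ~q1) -> ~q1)): β-rule — branch into T ~((((q2 & q2) -> q1) <-> (q2 | (q1 | q3))) <-> ~q1)  //  T ((q3 & ~q1) -> ~q1).
  branch 1 (add T ~((((q2 & q2) -> q1) <-> (q2 | (q1 | q3))) <-> ~q1)):
    T ~((((q2 & q2) -> q1) <-> (q2 | (q1 | q3))) <-> ~q1): β-rule — branch into T (((q2 & q2) -> q1) <-> (q2 | (q1 | q3))), F ~q1  //  F (((q2 & q2) -> q1) <-> (q2 | (q1 | q3))), T ~q1.
      branch 1.1 (add T (((q2 & q2) -> q1) <-> (q2 | (q1 | q3))), F ~q1):
        T (((q2 & q2) -> q1) <-> (q2 | (q1 | q3))): β-rule — branch into T ((q2 & q2) -> q1), T (q2 | (q1 | q3))  //  F ((q2 & q2) -> q1), F (q2 | (q1 | q3)).
          branch 1.1.1 (add T ((q2 & q2) -> q1), T (q2 | (q1 | q3))):
            T ((q2 & q2) -> q1): β-rule — branch into F (q2 & q2)  //  T q1.
              branch 1.1.1.1 (add F (q2 & q2)):
                T (q2 | (q1 | q3)): β-rule — branch into T q2  //  T (q1 | q3).
                  branch 1.1.1.1.1 (add T q2):
                    F (q2 & q2): β-rule — branch into F q2  //  F q2.
                      branch 1.1.1.1.1.1 (add F q2):
                        × closes — contains both q2 and ~q2.
                      branch 1.1.1.1.1.2 (add F q2):
                        × closes — contains both q2 and ~q2.
                  branch 1.1.1.1.2 (add T (q1 | q3)):
                    F (q2 & q2): β-rule — branch into F q2  //  F q2.
                      branch 1.1.1.1.2.1 (add F q2):
                        T (q1 | q3): β-rule — branch into T q1  //  T q3.
                          branch 1.1.1.1.2.1.1 (add T q1):
                            ○ open, literals {q1=1, q2=0}.
                          branch 1.1.1.1.2.1.2 (add T q3):
                            ○ open, literals {q1=1, q2=0, q3=1}.
                      branch 1.1.1.1.2.2 (add F q2):
                        T (q1 | q3): β-rule — branch into T q1  //  T q3.
                          branch 1.1.1.1.2.2.1 (add T q1):
                            ○ open, literals {q1=1, q2=0}.
                          branch 1.1.1.1.2.2.2 (add T q3):
                            ○ open, literals {q1=1, q2=0, q3=1}.
              branch 1.1.1.2 (add T q1):
                T (q2 | (q1 | q3)): β-rule — branch into T q2  //  T (q1 | q3).
                  branch 1.1.1.2.1 (add T q2):
                    ○ open, literals {q1=1, q2=1}.
                  branch 1.1.1.2.2 (add T (q1 | q3)):
                    T (q1 | q3): β-rule — branch into T q1  //  T q3.
                      branch 1.1.1.2.2.1 (add T q1):
                        ○ open, literals {q1=1}.
                      branch 1.1.1.2.2.2 (add T q3):
                        ○ open, literals {q1=1, q3=1}.
          branch 1.1.2 (add F ((q2 & q2) -> q1), F (q2 | (q1 | q3))):
            F ((q2 & q2) -> q1): α-rule — add T (q2 & q2), F q1.
            × closes — contains both q1 and ~q1.
      branch 1.2 (add F (((q2 & q2) -> q1) <-> (q2 | (q1 | q3))), T ~q1):
        F (((q2 & q2) -> q1) <-> (q2 | (q1 | q3))): β-rule — branch into T ((q2 & q2) -> q1), F (q2 | (q1 | q3))  //  F ((q2 & q2) -> q1), T (q2 | (q1 | q3)).
          branch 1.2.1 (add T ((q2 & q2) -> q1), F (q2 | (q1 | q3))):
            F (q2 | (q1 | q3)): α-rule — add F q2, F (q1 | q3).
            F (q1 | q3): α-rule — add F q1, F q3.
            T ((q2 & q2) -> q1): β-rule — branch into F (q2 & q2)  //  T q1.
              branch 1.2.1.1 (add F (q2 & q2)):
                F (q2 & q2): β-rule — branch into F q2  //  F q2.
                  branch 1.2.1.1.1 (add F q2):
                    ○ open, literals {q1=0, q2=0, q3=0}.
                  branch 1.2.1.1.2 (add F q2):
                    ○ open, literals {q1=0, q2=0, q3=0}.
              branch 1.2.1.2 (add T q1):
                × closes — contains both q1 and ~q1.
          branch 1.2.2 (add F ((q2 & q2) -> q1), T (q2 | (q1 | q3))):
            F ((q2 & q2) -> q1): α-rule — add T (q2 & q2), F q1.
            T (q2 & q2): α-rule — add T q2, T q2.
            T (q2 | (q1 | q3)): β-rule — branch into T q2  //  T (q1 | q3).
              branch 1.2.2.1 (add T q2):
                ○ open, literals {q1=0, q2=1}.
              branch 1.2.2.2 (add T (q1 | q3)):
                T (q1 | q3): β-rule — branch into T q1  //  T q3.
                  branch 1.2.2.2.1 (add T q1):
                    × closes — contains both q1 and ~q1.
                  branch 1.2.2.2.2 (add T q3):
                    ○ open, literals {q1=0, q2=1, q3=1}.
  branch 2 (add T ((q3 & ~q1) -> ~q1)):
    T ((q3 & ~q1) -> ~q1): β-rule — branch into F (q3 & ~q1)  //  T ~q1.
      branch 2.1 (add F (q3 & ~q1)):
        F (q3 & ~q1): β-rule — branch into F q3  //  F ~q1.
          branch 2.1.1 (add F q3):
            ○ open, literals {q3=0}.
          branch 2.1.2 (add F ~q1):
            ○ open, literals {q1=1}.
      branch 2.2 (add T ~q1):
        ○ open, literals {q1=0}.
5 branches closed, 14 open.
Each open branch fixes some atoms; the unmentioned ones are free. Counting distinct full assignments: branch {q1=1, q2=0} (q3) contributes 2 new; branch {q1=1, q2=0, q3=1} (none free) contributes 0 new; branch {q1=1, q2=0} (q3) contributes 0 new; branch {q1=1, q2=0, q3=1} (none free) contributes 0 new; branch {q1=1, q2=1} (q3) contributes 2 new; branch {q1=1} (q2, q3) contributes 0 new; branch {q1=1, q3=1} (q2) contributes 0 new; branch {q1=0, q2=0, q3=0} (none free) contributes 1 new; branch {q1=0, q2=0, q3=0} (none free) contributes 0 new; branch {q1=0, q2=1} (q3) contributes 2 new; branch {q1=0, q2=1, q3=1} (none free) contributes 0 new; branch {q3=0} (q1, q2) contributes 0 new; branch {q1=1} (q2, q3) contributes 0 new; branch {q1=0} (q2, q3) contributes 1 new. Total: 8.

8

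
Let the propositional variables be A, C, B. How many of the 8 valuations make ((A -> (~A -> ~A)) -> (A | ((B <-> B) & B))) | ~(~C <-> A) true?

7

Initial set: {(((A -> (~A -> ~A)) -> (A | ((B <-> B) & B))) | ~(~C <-> A))}.
(((A -> (~A -> ~A)) -> (A | ((B <-> B) & B))) | ~(~C <-> A)): β-rule — branch into ((A -> (~A -> ~A)) -> (A | ((B <-> B) & B)))  //  ~(~C <-> A).
  branch 1 (add ((A -> (~A -> ~A)) -> (A | ((B <-> B) & B)))):
    ((A -> (~A -> ~A)) -> (A | ((B <-> B) & B))): β-rule — branch into ~(A -> (~A -> ~A))  //  (A | ((B <-> B) & B)).
      branch 1.1 (add ~(A -> (~A -> ~A))):
        ~(A -> (~A -> ~A)): α-rule — add A, ~(~A -> ~A).
        ~(~A -> ~A): α-rule — add ~A, ~~A.
        × closes — contains both A and ~A.
      branch 1.2 (add (A | ((B <-> B) & B))):
        (A | ((B <-> B) & B)): β-rule — branch into A  //  ((B <-> B) & B).
          branch 1.2.1 (add A):
            ○ open, literals {A=true}.
          branch 1.2.2 (add ((B <-> B) & B)):
            ((B <-> B) & B): α-rule — add (B <-> B), B.
            (B <-> B): β-rule — branch into B, B  //  ~B, ~B.
              branch 1.2.2.1 (add B, B):
                ○ open, literals {B=true}.
              branch 1.2.2.2 (add ~B, ~B):
                × closes — contains both B and ~B.
  branch 2 (add ~(~C <-> A)):
    ~(~C <-> A): β-rule — branch into ~C, ~A  //  ~~C, A.
      branch 2.1 (add ~C, ~A):
        ○ open, literals {A=false, C=false}.
      branch 2.2 (add ~~C, A):
        ○ open, literals {A=true, C=true}.
2 branches closed, 4 open.
Each open branch fixes some atoms; the unmentioned ones are free. Counting distinct full assignments: branch {A=true} (C, B) contributes 4 new; branch {B=true} (A, C) contributes 2 new; branch {A=false, C=false} (B) contributes 1 new; branch {A=true, C=true} (B) contributes 0 new. Total: 7.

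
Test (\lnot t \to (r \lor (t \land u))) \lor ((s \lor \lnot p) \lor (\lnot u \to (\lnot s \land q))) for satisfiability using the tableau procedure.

Satisfiable

Initial set: {T ((\lnot t \to (r \lor (t \land u))) \lor ((s \lor \lnot p) \lor (\lnot u \to (\lnot s \land q))))}.
T ((\lnot t \to (r \lor (t \land u))) \lor ((s \lor \lnot p) \lor (\lnot u \to (\lnot s \land q)))): β-rule — branch into T (\lnot t \to (r \lor (t \land u)))  //  T ((s \lor \lnot p) \lor (\lnot u \to (\lnot s \land q))).
  branch 1 (add T (\lnot t \to (r \lor (t \land u)))):
    T (\lnot t \to (r \lor (t \land u))): β-rule — branch into F \lnot t  //  T (r \lor (t \land u)).
      branch 1.1 (add F \lnot t):
        ○ open, literals {t=true}.
      branch 1.2 (add T (r \lor (t \land u))):
        T (r \lor (t \land u)): β-rule — branch into T r  //  T (t \land u).
          branch 1.2.1 (add T r):
            ○ open, literals {r=true}.
          branch 1.2.2 (add T (t \land u)):
            T (t \land u): α-rule — add T t, T u.
            ○ open, literals {t=true, u=true}.
  branch 2 (add T ((s \lor \lnot p) \lor (\lnot u \to (\lnot s \land q)))):
    T ((s \lor \lnot p) \lor (\lnot u \to (\lnot s \land q))): β-rule — branch into T (s \lor \lnot p)  //  T (\lnot u \to (\lnot s \land q)).
      branch 2.1 (add T (s \lor \lnot p)):
        T (s \lor \lnot p): β-rule — branch into T s  //  T \lnot p.
          branch 2.1.1 (add T s):
            ○ open, literals {s=true}.
          branch 2.1.2 (add T \lnot p):
            ○ open, literals {p=false}.
      branch 2.2 (add T (\lnot u \to (\lnot s \land q))):
        T (\lnot u \to (\lnot s \land q)): β-rule — branch into F \lnot u  //  T (\lnot s \land q).
          branch 2.2.1 (add F \lnot u):
            ○ open, literals {u=true}.
          branch 2.2.2 (add T (\lnot s \land q)):
            T (\lnot s \land q): α-rule — add T \lnot s, T q.
            ○ open, literals {q=true, s=false}.
0 branches closed, 7 open.
An open branch gives a satisfying assignment: t=true.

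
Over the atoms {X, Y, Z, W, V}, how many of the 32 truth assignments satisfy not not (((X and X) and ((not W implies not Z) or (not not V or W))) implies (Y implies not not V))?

Initial set: {T not not (((X and X) and ((not W implies not Z) or (not not V or W))) implies (Y implies not not V))}.
T not not (((X and X) and ((not W implies not Z) or (not not V or W))) implies (Y implies not not V)): drop double negation, giving T (((X and X) and ((not W implies not Z) or (not not V or W))) implies (Y implies not not V)).
T (((X and X) and ((not W implies not Z) or (not not V or W))) implies (Y implies not not V)): β-rule — branch into F ((X and X) and ((not W implies not Z) or (not not V or W)))  //  T (Y implies not not V).
  branch 1 (add F ((X and X) and ((not W implies not Z) or (not not V or W)))):
    F ((X and X) and ((not W implies not Z) or (not not V or W))): β-rule — branch into F (X and X)  //  F ((not W implies not Z) or (not not V or W)).
      branch 1.1 (add F (X and X)):
        F (X and X): β-rule — branch into F X  //  F X.
          branch 1.1.1 (add F X):
            ○ open, literals {X=F}.
          branch 1.1.2 (add F X):
            ○ open, literals {X=F}.
      branch 1.2 (add F ((not W implies not Z) or (not not V or W))):
        F ((not W implies not Z) or (not not V or W)): α-rule — add F (not W implies not Z), F (not not V or W).
        F (not W implies not Z): α-rule — add T not W, F not Z.
        F (not not V or W): α-rule — add F not not V, F W.
        F not not V: drop double negation, giving F V.
        ○ open, literals {V=F, W=F, Z=T}.
  branch 2 (add T (Y implies not not V)):
    T (Y implies not not V): β-rule — branch into F Y  //  T not not V.
      branch 2.1 (add F Y):
        ○ open, literals {Y=F}.
      branch 2.2 (add T not not V):
        T not not V: drop double negation, giving T V.
        ○ open, literals {V=T}.
0 branches closed, 5 open.
Each open branch fixes some atoms; the unmentioned ones are free. Counting distinct full assignments: branch {X=F} (Y, Z, W, V) contributes 16 new; branch {X=F} (Y, Z, W, V) contributes 0 new; branch {V=F, W=F, Z=T} (X, Y) contributes 2 new; branch {Y=F} (X, Z, W, V) contributes 7 new; branch {V=T} (X, Y, Z, W) contributes 4 new. Total: 29.

29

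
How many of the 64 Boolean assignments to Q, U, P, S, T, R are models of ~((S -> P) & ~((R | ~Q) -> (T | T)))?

46

Initial set: {~((S -> P) & ~((R | ~Q) -> (T | T)))}.
~((S -> P) & ~((R | ~Q) -> (T | T))): β-rule — branch into ~(S -> P)  //  ~~((R | ~Q) -> (T | T)).
  branch 1 (add ~(S -> P)):
    ~(S -> P): α-rule — add S, ~P.
    ○ open, literals {P=0, S=1}.
  branch 2 (add ~~((R | ~Q) -> (T | T))):
    ~~((R | ~Q) -> (T | T)): β-rule — branch into ~(R | ~Q)  //  (T | T).
      branch 2.1 (add ~(R | ~Q)):
        ~(R | ~Q): α-rule — add ~R, ~~Q.
        ○ open, literals {Q=1, R=0}.
      branch 2.2 (add (T | T)):
        (T | T): β-rule — branch into T  //  T.
          branch 2.2.1 (add T):
            ○ open, literals {T=1}.
          branch 2.2.2 (add T):
            ○ open, literals {T=1}.
0 branches closed, 4 open.
Each open branch fixes some atoms; the unmentioned ones are free. Counting distinct full assignments: branch {P=0, S=1} (Q, U, T, R) contributes 16 new; branch {Q=1, R=0} (U, P, S, T) contributes 12 new; branch {T=1} (Q, U, P, S, R) contributes 18 new; branch {T=1} (Q, U, P, S, R) contributes 0 new. Total: 46.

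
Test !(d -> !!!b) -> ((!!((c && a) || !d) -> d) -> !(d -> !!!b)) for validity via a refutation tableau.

Valid

Assume the negation and expand:
Initial set: {!(!(d -> !!!b) -> ((!!((c && a) || !d) -> d) -> !(d -> !!!b)))}.
!(!(d -> !!!b) -> ((!!((c && a) || !d) -> d) -> !(d -> !!!b))): α-rule — add !(d -> !!!b), !((!!((c && a) || !d) -> d) -> !(d -> !!!b)).
!(d -> !!!b): α-rule — add d, !!!!b.
!((!!((c && a) || !d) -> d) -> !(d -> !!!b)): α-rule — add (!!((c && a) || !d) -> d), !!(d -> !!!b).
!!!!b: drop double negation, giving !!b.
(!!((c && a) || !d) -> d): β-rule — branch into !!!((c && a) || !d)  //  d.
  branch 1 (add !!!((c && a) || !d)):
    !!!((c && a) || !d): drop double negation, giving !((c && a) || !d).
    !((c && a) || !d): α-rule — add !(c && a), !!d.
    !!(d -> !!!b): β-rule — branch into !d  //  !!!b.
      branch 1.1 (add !d):
        × closes — contains both d and !d.
      branch 1.2 (add !!!b):
        !!!b: drop double negation, giving !b.
        × closes — contains both b and !b.
  branch 2 (add d):
    !!(d -> !!!b): β-rule — branch into !d  //  !!!b.
      branch 2.1 (add !d):
        × closes — contains both d and !d.
      branch 2.2 (add !!!b):
        !!!b: drop double negation, giving !b.
        × closes — contains both b and !b.
All 4 branches close.
Every branch closed, so the negation is unsatisfiable and the formula is valid.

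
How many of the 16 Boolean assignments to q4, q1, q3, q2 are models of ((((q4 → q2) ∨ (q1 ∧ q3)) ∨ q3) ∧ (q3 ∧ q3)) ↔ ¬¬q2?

Initial set: {T (((((q4 → q2) ∨ (q1 ∧ q3)) ∨ q3) ∧ (q3 ∧ q3)) ↔ ¬¬q2)}.
T (((((q4 → q2) ∨ (q1 ∧ q3)) ∨ q3) ∧ (q3 ∧ q3)) ↔ ¬¬q2): β-rule — branch into T ((((q4 → q2) ∨ (q1 ∧ q3)) ∨ q3) ∧ (q3 ∧ q3)), T ¬¬q2  //  F ((((q4 → q2) ∨ (q1 ∧ q3)) ∨ q3) ∧ (q3 ∧ q3)), F ¬¬q2.
  branch 1 (add T ((((q4 → q2) ∨ (q1 ∧ q3)) ∨ q3) ∧ (q3 ∧ q3)), T ¬¬q2):
    T ((((q4 → q2) ∨ (q1 ∧ q3)) ∨ q3) ∧ (q3 ∧ q3)): α-rule — add T (((q4 → q2) ∨ (q1 ∧ q3)) ∨ q3), T (q3 ∧ q3).
    T ¬¬q2: drop double negation, giving T q2.
    T (q3 ∧ q3): α-rule — add T q3, T q3.
    T (((q4 → q2) ∨ (q1 ∧ q3)) ∨ q3): β-rule — branch into T ((q4 → q2) ∨ (q1 ∧ q3))  //  T q3.
      branch 1.1 (add T ((q4 → q2) ∨ (q1 ∧ q3))):
        T ((q4 → q2) ∨ (q1 ∧ q3)): β-rule — branch into T (q4 → q2)  //  T (q1 ∧ q3).
          branch 1.1.1 (add T (q4 → q2)):
            T (q4 → q2): β-rule — branch into F q4  //  T q2.
              branch 1.1.1.1 (add F q4):
                ○ open, literals {q2=T, q3=T, q4=F}.
              branch 1.1.1.2 (add T q2):
                ○ open, literals {q2=T, q3=T}.
          branch 1.1.2 (add T (q1 ∧ q3)):
            T (q1 ∧ q3): α-rule — add T q1, T q3.
            ○ open, literals {q1=T, q2=T, q3=T}.
      branch 1.2 (add T q3):
        ○ open, literals {q2=T, q3=T}.
  branch 2 (add F ((((q4 → q2) ∨ (q1 ∧ q3)) ∨ q3) ∧ (q3 ∧ q3)), F ¬¬q2):
    F ¬¬q2: drop double negation, giving F q2.
    F ((((q4 → q2) ∨ (q1 ∧ q3)) ∨ q3) ∧ (q3 ∧ q3)): β-rule — branch into F (((q4 → q2) ∨ (q1 ∧ q3)) ∨ q3)  //  F (q3 ∧ q3).
      branch 2.1 (add F (((q4 → q2) ∨ (q1 ∧ q3)) ∨ q3)):
        F (((q4 → q2) ∨ (q1 ∧ q3)) ∨ q3): α-rule — add F ((q4 → q2) ∨ (q1 ∧ q3)), F q3.
        F ((q4 → q2) ∨ (q1 ∧ q3)): α-rule — add F (q4 → q2), F (q1 ∧ q3).
        F (q4 → q2): α-rule — add T q4, F q2.
        F (q1 ∧ q3): β-rule — branch into F q1  //  F q3.
          branch 2.1.1 (add F q1):
            ○ open, literals {q1=F, q2=F, q3=F, q4=T}.
          branch 2.1.2 (add F q3):
            ○ open, literals {q2=F, q3=F, q4=T}.
      branch 2.2 (add F (q3 ∧ q3)):
        F (q3 ∧ q3): β-rule — branch into F q3  //  F q3.
          branch 2.2.1 (add F q3):
            ○ open, literals {q2=F, q3=F}.
          branch 2.2.2 (add F q3):
            ○ open, literals {q2=F, q3=F}.
0 branches closed, 8 open.
Each open branch fixes some atoms; the unmentioned ones are free. Counting distinct full assignments: branch {q2=T, q3=T, q4=F} (q1) contributes 2 new; branch {q2=T, q3=T} (q4, q1) contributes 2 new; branch {q1=T, q2=T, q3=T} (q4) contributes 0 new; branch {q2=T, q3=T} (q4, q1) contributes 0 new; branch {q1=F, q2=F, q3=F, q4=T} (none free) contributes 1 new; branch {q2=F, q3=F, q4=T} (q1) contributes 1 new; branch {q2=F, q3=F} (q4, q1) contributes 2 new; branch {q2=F, q3=F} (q4, q1) contributes 0 new. Total: 8.

8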